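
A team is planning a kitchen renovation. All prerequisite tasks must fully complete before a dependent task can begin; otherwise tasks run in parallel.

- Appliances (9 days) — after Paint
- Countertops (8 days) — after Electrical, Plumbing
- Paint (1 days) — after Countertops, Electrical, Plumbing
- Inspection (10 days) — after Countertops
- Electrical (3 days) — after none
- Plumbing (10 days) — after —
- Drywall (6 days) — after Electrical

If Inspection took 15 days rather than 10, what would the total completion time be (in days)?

As given, the longest chain is Plumbing→Countertops→Inspection = 10+8+10 = 28, so the finish is 28 days.
Inspection is on the critical path; changing it to 15 makes that path 33 days.
The critical path is still Plumbing→Countertops→Inspection; finish is now 33 days.

33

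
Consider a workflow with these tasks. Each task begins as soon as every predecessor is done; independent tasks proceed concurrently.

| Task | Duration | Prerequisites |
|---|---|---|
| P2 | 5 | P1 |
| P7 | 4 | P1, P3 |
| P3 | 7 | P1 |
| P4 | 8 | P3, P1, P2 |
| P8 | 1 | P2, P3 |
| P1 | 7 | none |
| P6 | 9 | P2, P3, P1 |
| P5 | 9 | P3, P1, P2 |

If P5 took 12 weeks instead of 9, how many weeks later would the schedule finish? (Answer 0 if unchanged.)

As given, the longest chain is P1→P3→P5 = 7+7+9 = 23, so the finish is 23 weeks.
P5 lies on that path, so at 12 weeks the path becomes 26 weeks.
The critical path is still P1→P3→P5; finish is now 26 weeks.
Change in finish: 26 − 23 = +3 weeks.

3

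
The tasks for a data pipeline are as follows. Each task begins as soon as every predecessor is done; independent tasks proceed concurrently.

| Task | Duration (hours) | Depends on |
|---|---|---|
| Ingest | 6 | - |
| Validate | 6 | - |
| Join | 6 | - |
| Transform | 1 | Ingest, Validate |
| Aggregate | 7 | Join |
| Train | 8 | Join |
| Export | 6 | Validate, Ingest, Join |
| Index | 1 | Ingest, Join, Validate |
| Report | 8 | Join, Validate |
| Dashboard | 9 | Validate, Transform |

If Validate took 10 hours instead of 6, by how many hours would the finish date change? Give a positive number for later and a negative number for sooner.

Actual critical path: Validate→Transform→Dashboard = 6+1+9 = 16 ⇒ 16 hours.
Validate lies on that path, so at 10 hours the path becomes 20 hours.
That remains the longest chain; total 20 hours.
Change in finish: 20 − 16 = +4 hours.

4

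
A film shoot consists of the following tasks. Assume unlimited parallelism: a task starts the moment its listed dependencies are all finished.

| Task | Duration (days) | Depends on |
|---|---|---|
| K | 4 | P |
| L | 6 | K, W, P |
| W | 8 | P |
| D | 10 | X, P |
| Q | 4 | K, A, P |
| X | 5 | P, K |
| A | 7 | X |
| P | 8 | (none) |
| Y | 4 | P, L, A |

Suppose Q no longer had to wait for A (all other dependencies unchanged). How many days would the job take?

Before: longest chain P→K→X→A→Y = 8+4+5+7+4 = 28, finish 28.
Without A→Q, Q's earliest start moves from 24 to 12.
After: P→K→X→A→Y = 8+4+5+7+4 = 28 → 28 days.

28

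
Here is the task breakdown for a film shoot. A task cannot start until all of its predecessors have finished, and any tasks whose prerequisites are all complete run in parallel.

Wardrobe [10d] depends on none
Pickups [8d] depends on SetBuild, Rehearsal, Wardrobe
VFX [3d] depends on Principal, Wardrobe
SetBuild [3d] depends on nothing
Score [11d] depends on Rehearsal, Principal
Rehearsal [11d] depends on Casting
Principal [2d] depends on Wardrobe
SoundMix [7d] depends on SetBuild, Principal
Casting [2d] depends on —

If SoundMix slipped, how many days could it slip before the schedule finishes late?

5

The longest chain is Casting→Rehearsal→Score = 2+11+11 = 24; overall finish 24 days.
SoundMix finishes as early as 19 and must finish by 24.
So SoundMix can slip 24 − 19 = 5 days.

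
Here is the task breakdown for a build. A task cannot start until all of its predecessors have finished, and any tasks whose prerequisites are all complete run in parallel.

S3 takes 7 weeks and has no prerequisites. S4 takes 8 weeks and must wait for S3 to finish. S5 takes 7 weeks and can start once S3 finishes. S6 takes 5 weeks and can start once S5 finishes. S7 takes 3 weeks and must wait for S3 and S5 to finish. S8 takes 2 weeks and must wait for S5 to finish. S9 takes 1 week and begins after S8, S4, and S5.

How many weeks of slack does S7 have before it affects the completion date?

2

S3→S5→S6 = 7+7+5 = 19 sets the makespan at 19 weeks.
S7 finishes as early as 17 and must finish by 19.
Slack of S7 = 16 − 14 = 2 weeks.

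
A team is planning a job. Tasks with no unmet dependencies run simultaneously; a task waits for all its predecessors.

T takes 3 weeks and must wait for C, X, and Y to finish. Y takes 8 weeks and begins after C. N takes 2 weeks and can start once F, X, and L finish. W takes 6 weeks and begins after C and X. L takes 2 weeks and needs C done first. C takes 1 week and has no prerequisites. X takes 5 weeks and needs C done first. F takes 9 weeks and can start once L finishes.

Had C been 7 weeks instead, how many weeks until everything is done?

20

Baseline: C→L→F→N = 1+2+9+2 = 14 → 14 weeks.
C lies on that path, so at 7 weeks the path becomes 20 weeks.
The critical path is still C→L→F→N; finish is now 20 weeks.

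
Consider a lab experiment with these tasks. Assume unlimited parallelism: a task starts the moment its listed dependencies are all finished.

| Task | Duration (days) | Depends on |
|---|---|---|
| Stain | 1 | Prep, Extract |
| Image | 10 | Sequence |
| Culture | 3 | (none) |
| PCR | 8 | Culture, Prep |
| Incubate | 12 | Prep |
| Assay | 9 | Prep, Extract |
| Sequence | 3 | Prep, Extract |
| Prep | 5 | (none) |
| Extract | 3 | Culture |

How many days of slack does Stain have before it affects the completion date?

The longest chain is Culture→Extract→Sequence→Image = 3+3+3+10 = 19; overall finish 19 days.
Longest path through Stain: 7 days (earliest finish 7, latest finish 19).
So Stain can slip 19 − 7 = 12 days.

12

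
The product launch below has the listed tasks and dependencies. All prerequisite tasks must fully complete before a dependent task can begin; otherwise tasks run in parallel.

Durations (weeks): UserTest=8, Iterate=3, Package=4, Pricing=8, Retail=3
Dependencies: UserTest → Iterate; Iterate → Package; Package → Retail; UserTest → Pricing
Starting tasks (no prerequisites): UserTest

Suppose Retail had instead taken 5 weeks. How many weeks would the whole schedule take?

The binding path is UserTest→Iterate→Package→Retail = 8+3+4+3 = 18; finish at 18 weeks.
Retail lies on that path, so at 5 weeks the path becomes 20 weeks.
No other chain overtakes it, so the finish is 20 weeks.

20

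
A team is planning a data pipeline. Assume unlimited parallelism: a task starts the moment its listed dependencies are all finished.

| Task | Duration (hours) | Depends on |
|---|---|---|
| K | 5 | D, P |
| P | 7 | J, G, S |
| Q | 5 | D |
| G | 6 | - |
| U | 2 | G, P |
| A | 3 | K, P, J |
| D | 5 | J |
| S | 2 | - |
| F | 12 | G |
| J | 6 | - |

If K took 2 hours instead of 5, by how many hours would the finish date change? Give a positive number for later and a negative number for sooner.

-3

Actual critical path: G→P→K→A = 6+7+5+3 = 21 ⇒ 21 hours.
K is on the critical path; changing it to 2 makes that path 18 hours.
That remains the longest chain; total 18 hours.
Change in finish: 18 − 21 = -3 hours.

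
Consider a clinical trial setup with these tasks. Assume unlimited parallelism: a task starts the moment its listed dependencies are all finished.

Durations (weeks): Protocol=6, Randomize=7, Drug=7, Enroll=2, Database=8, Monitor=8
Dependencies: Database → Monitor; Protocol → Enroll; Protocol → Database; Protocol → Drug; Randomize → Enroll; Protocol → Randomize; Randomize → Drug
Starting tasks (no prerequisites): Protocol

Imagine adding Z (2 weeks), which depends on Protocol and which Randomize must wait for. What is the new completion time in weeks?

Originally the plan takes 22 weeks.
With Z inserted, Randomize now waits for max(Protocol, Z).
New critical path: Protocol→Z→Randomize→Drug = 6+2+7+7 = 22 ⇒ 22 weeks.

22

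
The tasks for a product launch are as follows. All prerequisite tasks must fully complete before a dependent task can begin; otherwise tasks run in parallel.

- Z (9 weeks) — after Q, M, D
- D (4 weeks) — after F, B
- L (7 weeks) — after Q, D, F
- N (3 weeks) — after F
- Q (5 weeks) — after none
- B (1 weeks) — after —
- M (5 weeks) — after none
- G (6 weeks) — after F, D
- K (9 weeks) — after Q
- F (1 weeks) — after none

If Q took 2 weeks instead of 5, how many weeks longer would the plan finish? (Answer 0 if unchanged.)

0

The binding path is Q→Z = 5+9 = 14; finish at 14 weeks.
Q lies on that path, so at 2 weeks the path becomes 11 weeks.
The binding chain switches to F→D→Z = 1+4+9 = 14; finish 14 weeks.
Change in finish: 14 − 14 = +0 weeks.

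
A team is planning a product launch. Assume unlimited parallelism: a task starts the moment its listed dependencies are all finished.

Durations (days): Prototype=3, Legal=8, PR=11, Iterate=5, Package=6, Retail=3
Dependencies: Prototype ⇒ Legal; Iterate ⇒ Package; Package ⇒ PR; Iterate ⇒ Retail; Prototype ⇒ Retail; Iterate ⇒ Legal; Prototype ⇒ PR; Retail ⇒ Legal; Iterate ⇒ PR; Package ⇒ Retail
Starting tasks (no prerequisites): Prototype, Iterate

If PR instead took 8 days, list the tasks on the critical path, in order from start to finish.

The binding path is Iterate→Package→PR = 5+6+11 = 22; finish at 22 days.
PR lies on that path, so at 8 days the path becomes 19 days.
The binding chain switches to Iterate→Package→Retail→Legal = 5+6+3+8 = 22; finish 22 days.

Iterate, Package, Retail, Legal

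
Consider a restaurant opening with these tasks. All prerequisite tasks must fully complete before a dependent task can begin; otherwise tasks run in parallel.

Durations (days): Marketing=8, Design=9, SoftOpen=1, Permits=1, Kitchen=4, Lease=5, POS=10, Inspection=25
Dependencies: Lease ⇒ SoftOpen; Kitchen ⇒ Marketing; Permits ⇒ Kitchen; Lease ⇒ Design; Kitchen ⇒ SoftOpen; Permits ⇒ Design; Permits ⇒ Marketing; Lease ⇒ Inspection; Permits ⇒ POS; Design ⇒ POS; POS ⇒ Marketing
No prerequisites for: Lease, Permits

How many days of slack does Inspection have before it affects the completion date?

2

The longest chain is Lease→Design→POS→Marketing = 5+9+10+8 = 32; overall finish 32 days.
Inspection finishes as early as 30 and must finish by 32.
So Inspection can slip 32 − 30 = 2 days.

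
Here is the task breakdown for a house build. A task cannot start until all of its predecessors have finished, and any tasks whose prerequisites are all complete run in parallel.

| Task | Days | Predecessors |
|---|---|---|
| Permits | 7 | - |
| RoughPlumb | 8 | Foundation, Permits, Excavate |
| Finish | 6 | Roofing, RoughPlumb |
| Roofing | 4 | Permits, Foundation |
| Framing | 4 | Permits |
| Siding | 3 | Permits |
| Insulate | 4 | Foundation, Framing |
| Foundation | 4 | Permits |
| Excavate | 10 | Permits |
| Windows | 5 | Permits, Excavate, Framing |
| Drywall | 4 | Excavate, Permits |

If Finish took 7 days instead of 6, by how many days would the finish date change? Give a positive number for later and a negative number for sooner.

1

Baseline: Permits→Excavate→RoughPlumb→Finish = 7+10+8+6 = 31 → 31 days.
Since Finish is critical, the +1 change carries straight to that chain (now 32 days).
That remains the longest chain; total 32 days.
Change in finish: 32 − 31 = +1 days.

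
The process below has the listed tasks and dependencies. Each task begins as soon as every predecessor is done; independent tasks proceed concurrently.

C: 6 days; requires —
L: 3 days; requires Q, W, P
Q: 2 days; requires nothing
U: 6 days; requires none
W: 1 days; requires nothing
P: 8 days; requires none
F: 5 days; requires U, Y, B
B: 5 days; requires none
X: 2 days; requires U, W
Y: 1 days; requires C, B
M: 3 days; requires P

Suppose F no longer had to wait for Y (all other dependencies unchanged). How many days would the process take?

Original critical path: C→Y→F = 6+1+5 = 12 ⇒ 12 days.
Without Y→F, F's earliest start moves from 7 to 6.
New critical path: P→M = 8+3 = 11 ⇒ 11 days.

11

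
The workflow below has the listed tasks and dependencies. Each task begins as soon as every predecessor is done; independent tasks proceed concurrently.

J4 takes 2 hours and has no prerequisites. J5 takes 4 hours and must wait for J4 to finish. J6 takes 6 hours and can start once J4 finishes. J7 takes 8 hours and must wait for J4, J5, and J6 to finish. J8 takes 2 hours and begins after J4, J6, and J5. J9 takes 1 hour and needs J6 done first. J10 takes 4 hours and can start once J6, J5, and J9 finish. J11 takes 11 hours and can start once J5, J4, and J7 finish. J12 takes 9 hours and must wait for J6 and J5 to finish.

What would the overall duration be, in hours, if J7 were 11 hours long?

Actual critical path: J4→J6→J7→J11 = 2+6+8+11 = 27 ⇒ 27 hours.
J7 is on the critical path; changing it to 11 makes that path 30 hours.
No other chain overtakes it, so the finish is 30 hours.

30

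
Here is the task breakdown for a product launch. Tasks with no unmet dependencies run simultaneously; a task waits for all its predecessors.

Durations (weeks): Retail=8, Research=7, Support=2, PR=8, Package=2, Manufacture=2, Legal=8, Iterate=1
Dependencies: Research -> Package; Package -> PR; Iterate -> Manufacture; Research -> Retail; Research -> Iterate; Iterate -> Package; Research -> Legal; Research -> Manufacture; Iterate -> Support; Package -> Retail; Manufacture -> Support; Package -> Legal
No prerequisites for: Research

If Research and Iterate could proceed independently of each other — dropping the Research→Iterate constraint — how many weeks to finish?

17

Before: longest chain Research→Iterate→Package→PR = 7+1+2+8 = 18, finish 18.
Without Research→Iterate, Iterate's earliest start moves from 7 to 0.
After: Research→Package→PR = 7+2+8 = 17 → 17 weeks.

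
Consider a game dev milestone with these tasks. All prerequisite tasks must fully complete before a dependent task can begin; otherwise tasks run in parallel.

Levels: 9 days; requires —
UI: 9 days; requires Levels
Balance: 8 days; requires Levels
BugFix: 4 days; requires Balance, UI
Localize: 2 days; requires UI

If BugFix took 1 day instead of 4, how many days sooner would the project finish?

Critical path before the change: Levels→UI→BugFix = 9+9+4 = 22 giving 22 days.
Since BugFix is critical, the -3 change carries straight to that chain (now 19 days).
The binding chain switches to Levels→UI→Localize = 9+9+2 = 20; finish 20 days.
Change in finish: 20 − 22 = -2 days.

2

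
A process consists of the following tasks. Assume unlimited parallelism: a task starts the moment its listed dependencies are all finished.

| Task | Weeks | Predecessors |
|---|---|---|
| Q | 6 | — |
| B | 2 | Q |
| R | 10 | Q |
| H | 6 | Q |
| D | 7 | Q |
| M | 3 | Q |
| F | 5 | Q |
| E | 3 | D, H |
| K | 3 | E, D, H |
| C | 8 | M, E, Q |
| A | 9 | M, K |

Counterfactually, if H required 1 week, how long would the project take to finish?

As given, the longest chain is Q→D→E→K→A = 6+7+3+3+9 = 28, so the finish is 28 weeks.
H is off the critical path — its longest chain is 27 weeks, giving 1 of slack.
That remains the longest chain; total 28 weeks.

28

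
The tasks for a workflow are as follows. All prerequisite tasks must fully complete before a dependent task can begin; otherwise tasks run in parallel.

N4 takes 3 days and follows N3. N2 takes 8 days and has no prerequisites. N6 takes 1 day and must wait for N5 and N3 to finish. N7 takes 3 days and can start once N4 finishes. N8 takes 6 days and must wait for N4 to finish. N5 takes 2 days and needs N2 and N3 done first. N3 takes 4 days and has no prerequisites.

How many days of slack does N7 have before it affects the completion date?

N3→N4→N8 = 4+3+6 = 13 sets the makespan at 13 days.
The longest chain containing N7 totals 10 days.
So N7 can slip 13 − 10 = 3 days.

3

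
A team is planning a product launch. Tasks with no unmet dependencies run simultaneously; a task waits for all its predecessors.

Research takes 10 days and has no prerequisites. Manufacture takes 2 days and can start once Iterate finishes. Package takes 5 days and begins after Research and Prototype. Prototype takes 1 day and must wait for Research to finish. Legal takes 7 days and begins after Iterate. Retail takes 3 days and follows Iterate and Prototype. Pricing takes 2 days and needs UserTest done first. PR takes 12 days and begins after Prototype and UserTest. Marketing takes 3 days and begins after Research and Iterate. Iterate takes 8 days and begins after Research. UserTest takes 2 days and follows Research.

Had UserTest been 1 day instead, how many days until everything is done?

25

As given, the longest chain is Research→Iterate→Legal = 10+8+7 = 25, so the finish is 25 days.
The longest path through UserTest is only 24 days, so UserTest has float 1.
The critical path is still Research→Iterate→Legal; finish is now 25 days.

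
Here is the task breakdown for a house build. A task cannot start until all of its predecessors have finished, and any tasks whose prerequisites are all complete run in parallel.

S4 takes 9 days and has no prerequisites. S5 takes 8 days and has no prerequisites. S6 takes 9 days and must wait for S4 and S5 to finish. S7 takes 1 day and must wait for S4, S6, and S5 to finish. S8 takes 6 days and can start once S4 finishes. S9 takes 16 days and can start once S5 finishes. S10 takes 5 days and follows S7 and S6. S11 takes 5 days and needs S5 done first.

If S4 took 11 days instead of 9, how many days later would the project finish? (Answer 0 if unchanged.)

2

As given, the longest chain is S4→S6→S7→S10 = 9+9+1+5 = 24, so the finish is 24 days.
S4 is on the critical path; changing it to 11 makes that path 26 days.
That remains the longest chain; total 26 days.
Change in finish: 26 − 24 = +2 days.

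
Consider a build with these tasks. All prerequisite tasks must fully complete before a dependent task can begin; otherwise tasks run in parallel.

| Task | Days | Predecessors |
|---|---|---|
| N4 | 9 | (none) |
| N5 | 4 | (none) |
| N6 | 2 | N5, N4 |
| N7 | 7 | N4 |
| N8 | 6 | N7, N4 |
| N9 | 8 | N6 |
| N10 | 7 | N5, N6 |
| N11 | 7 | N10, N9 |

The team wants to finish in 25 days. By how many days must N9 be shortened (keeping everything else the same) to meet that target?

Current finish: 26 days; target: 25.
N9 is on every critical path, so each day cut from N9 cuts the finish by one (this holds down to a finish of 25).
Need 26 − 25 = 1 day off N9 → N9 becomes 7 days, finish becomes 25.

1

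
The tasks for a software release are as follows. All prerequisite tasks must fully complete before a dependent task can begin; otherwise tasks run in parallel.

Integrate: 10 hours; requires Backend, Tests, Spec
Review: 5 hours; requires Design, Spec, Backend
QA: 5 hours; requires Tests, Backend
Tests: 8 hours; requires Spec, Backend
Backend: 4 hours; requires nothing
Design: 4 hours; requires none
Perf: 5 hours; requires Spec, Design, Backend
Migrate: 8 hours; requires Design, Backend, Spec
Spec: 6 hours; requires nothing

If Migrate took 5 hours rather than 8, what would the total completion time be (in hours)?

24

As given, the longest chain is Spec→Tests→Integrate = 6+8+10 = 24, so the finish is 24 hours.
Migrate is off the critical path — its longest chain is 14 hours, giving 10 of slack.
No other chain overtakes it, so the finish is 24 hours.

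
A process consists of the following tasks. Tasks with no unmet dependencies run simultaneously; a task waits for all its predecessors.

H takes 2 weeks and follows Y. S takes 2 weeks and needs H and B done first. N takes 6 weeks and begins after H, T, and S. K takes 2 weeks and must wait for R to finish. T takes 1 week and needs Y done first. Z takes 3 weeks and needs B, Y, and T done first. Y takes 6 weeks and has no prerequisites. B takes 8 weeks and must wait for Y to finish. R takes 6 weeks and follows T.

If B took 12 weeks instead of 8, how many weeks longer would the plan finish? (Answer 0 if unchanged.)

Actual critical path: Y→B→S→N = 6+8+2+6 = 22 ⇒ 22 weeks.
Since B is critical, the +4 change carries straight to that chain (now 26 weeks).
That remains the longest chain; total 26 weeks.
Change in finish: 26 − 22 = +4 weeks.

4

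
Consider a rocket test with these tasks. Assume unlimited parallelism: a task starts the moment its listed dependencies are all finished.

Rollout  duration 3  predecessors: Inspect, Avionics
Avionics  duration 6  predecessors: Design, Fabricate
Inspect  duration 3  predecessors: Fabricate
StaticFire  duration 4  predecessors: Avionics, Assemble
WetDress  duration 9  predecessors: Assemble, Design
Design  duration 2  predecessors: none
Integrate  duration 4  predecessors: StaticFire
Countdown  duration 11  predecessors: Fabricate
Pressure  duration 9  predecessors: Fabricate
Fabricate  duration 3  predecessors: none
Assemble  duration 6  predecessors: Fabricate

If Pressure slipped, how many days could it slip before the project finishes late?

6

The longest chain is Fabricate→Assemble→WetDress = 3+6+9 = 18; overall finish 18 days.
Pressure finishes as early as 12 and must finish by 18.
Float = 18 − 12 = 6.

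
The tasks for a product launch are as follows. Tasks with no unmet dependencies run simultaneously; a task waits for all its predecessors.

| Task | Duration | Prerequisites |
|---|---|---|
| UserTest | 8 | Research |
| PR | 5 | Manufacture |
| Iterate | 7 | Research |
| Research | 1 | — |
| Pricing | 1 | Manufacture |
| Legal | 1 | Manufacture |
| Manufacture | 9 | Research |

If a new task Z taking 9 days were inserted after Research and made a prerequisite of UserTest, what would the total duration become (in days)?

18

Originally the product launch takes 15 days.
With Z inserted, UserTest now waits for max(Research, Z).
New critical path: Research→Z→UserTest = 1+9+8 = 18 ⇒ 18 days.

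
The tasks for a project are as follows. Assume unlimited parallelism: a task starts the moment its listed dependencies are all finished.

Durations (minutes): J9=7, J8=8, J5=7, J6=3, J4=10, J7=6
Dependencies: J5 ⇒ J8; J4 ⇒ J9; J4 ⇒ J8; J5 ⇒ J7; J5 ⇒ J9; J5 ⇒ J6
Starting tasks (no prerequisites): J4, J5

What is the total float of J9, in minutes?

1

Critical path: J4→J8 = 10+8 = 18, so the finish is 18 minutes.
J9 finishes as early as 17 and must finish by 18.
So J9 can slip 18 − 17 = 1 minute.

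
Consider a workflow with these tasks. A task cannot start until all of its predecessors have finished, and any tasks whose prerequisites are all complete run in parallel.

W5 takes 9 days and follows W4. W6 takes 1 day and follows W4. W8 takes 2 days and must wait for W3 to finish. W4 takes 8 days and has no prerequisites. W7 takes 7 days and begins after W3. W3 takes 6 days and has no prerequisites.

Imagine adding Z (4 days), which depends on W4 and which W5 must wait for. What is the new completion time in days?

21

Originally the workflow takes 17 days.
With Z inserted, W5 now waits for max(W4, Z).
New critical path: W4→Z→W5 = 8+4+9 = 21 ⇒ 21 days.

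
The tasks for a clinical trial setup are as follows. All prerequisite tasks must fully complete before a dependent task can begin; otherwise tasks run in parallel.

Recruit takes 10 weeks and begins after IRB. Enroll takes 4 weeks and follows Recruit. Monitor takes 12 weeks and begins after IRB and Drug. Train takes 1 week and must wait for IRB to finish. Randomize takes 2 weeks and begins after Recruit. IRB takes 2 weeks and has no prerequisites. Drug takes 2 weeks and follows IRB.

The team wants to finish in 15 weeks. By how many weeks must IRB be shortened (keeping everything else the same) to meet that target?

1

Current finish: 16 weeks; target: 15.
IRB is on every critical path, so each week cut from IRB cuts the finish by one (this holds down to a finish of 15).
Need 16 − 15 = 1 week off IRB → IRB becomes 1 week, finish becomes 15.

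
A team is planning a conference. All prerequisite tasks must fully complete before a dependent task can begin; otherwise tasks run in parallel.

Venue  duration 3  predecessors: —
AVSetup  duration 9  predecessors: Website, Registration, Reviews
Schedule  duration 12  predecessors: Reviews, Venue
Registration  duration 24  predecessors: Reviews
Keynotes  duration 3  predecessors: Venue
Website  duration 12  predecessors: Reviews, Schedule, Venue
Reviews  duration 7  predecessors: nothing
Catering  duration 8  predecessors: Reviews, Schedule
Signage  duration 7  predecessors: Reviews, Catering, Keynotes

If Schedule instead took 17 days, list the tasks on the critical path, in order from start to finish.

Reviews, Schedule, Website, AVSetup

Actual critical path: Reviews→Schedule→Website→AVSetup = 7+12+12+9 = 40 ⇒ 40 days.
Since Schedule is critical, the +5 change carries straight to that chain (now 45 days).
The critical path is still Reviews→Schedule→Website→AVSetup; finish is now 45 days.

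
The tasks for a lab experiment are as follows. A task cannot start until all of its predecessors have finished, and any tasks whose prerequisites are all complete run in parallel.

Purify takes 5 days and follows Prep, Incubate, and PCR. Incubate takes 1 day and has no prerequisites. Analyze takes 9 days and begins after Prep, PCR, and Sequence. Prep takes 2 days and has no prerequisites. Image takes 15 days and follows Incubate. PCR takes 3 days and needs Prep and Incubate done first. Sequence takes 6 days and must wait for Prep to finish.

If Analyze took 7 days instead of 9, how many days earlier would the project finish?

1

The binding path is Prep→Sequence→Analyze = 2+6+9 = 17; finish at 17 days.
Analyze lies on that path, so at 7 days the path becomes 15 days.
Now Incubate→Image = 1+15 = 16 is longest, so the finish becomes 16 days.
Change in finish: 16 − 17 = -1 days.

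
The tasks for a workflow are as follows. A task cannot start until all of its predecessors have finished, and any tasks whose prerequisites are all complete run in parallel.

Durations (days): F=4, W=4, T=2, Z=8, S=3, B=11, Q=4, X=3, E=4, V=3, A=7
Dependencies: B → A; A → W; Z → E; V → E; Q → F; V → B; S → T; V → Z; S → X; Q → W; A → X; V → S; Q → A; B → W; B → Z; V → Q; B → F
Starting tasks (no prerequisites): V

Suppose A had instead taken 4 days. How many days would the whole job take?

26

As given, the longest chain is V→B→Z→E = 3+11+8+4 = 26, so the finish is 26 days.
A has 1 day of float (longest path through it is 25).
The critical path is still V→B→Z→E; finish is now 26 days.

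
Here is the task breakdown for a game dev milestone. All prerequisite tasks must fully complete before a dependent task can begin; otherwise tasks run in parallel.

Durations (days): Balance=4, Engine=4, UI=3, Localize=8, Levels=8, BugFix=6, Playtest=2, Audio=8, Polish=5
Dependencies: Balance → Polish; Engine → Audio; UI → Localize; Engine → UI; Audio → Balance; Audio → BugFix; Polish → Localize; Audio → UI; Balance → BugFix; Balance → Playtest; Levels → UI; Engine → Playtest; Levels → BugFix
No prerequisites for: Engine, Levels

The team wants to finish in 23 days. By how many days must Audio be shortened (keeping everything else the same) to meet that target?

6

Current finish: 29 days; target: 23.
Audio is on every critical path, so each day cut from Audio cuts the finish by one (this holds down to a finish of 22).
Need 29 − 23 = 6 days off Audio → Audio becomes 2 days, finish becomes 23.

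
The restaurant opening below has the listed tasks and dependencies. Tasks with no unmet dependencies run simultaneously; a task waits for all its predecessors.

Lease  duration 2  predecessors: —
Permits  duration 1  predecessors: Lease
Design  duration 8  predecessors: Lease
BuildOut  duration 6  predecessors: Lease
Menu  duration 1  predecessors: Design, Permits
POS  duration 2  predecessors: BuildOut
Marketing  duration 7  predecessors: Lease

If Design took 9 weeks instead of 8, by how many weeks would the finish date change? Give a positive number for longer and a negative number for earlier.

The binding path is Lease→Design→Menu = 2+8+1 = 11; finish at 11 weeks.
Design is on the critical path; changing it to 9 makes that path 12 weeks.
No other chain overtakes it, so the finish is 12 weeks.
Change in finish: 12 − 11 = +1 weeks.

1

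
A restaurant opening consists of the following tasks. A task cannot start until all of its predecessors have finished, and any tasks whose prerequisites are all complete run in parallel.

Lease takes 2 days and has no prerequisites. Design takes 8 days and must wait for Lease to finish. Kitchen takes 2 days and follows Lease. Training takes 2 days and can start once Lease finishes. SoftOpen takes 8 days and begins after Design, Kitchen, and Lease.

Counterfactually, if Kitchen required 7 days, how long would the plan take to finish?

Actual critical path: Lease→Design→SoftOpen = 2+8+8 = 18 ⇒ 18 days.
Kitchen has 6 days of float (longest path through it is 12).
That remains the longest chain; total 18 days.

18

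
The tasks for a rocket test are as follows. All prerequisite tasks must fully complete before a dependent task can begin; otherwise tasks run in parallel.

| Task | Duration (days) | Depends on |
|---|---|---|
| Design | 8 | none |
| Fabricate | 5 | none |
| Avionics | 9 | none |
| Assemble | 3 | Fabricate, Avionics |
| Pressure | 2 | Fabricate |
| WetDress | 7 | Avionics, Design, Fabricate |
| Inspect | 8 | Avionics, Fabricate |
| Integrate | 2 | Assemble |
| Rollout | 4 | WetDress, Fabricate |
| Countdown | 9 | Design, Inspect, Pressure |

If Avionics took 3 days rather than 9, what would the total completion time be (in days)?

As given, the longest chain is Avionics→Inspect→Countdown = 9+8+9 = 26, so the finish is 26 days.
Since Avionics is critical, the -6 change carries straight to that chain (now 20 days).
Now Fabricate→Inspect→Countdown = 5+8+9 = 22 is longest, so the finish becomes 22 days.

22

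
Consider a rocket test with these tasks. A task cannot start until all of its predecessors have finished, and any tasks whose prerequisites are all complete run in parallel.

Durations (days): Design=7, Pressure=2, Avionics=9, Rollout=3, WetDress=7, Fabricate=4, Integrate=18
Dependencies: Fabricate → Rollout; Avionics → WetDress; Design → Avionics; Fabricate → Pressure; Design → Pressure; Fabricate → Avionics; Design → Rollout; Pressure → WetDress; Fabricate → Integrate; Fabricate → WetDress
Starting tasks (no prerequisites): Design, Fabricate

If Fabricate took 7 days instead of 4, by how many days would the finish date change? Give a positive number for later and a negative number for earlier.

2

Actual critical path: Design→Avionics→WetDress = 7+9+7 = 23 ⇒ 23 days.
Fabricate is off the critical path — its longest chain is 22 days, giving 1 of slack.
The binding chain switches to Fabricate→Integrate = 7+18 = 25; finish 25 days.
Change in finish: 25 − 23 = +2 days.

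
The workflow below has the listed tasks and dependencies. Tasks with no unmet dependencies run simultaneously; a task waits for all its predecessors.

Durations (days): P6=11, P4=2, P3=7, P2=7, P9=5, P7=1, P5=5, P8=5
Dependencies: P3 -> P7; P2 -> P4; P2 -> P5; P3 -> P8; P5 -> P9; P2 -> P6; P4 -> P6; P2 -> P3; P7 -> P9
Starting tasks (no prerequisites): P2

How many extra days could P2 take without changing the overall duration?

0

P2→P3→P7→P9 = 7+7+1+5 = 20 sets the makespan at 20 days.
The longest chain containing P2 totals 20 days.
Float = 20 − 20 = 0.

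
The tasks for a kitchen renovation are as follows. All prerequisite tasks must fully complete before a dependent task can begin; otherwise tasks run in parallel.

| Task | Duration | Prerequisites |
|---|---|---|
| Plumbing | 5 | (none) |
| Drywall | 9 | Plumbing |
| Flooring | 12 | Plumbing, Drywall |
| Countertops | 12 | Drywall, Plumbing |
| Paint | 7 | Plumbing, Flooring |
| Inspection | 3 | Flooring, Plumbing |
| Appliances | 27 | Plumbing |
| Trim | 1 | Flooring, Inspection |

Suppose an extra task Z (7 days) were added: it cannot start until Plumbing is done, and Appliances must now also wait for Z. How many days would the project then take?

Originally the project takes 33 days.
With Z inserted, Appliances now waits for max(Plumbing, Z).
New critical path: Plumbing→Z→Appliances = 5+7+27 = 39 ⇒ 39 days.

39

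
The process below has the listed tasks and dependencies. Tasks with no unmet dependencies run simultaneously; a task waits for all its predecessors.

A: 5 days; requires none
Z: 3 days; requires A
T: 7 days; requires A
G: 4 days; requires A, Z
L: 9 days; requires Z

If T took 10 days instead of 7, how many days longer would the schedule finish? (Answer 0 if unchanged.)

Critical path before the change: A→Z→L = 5+3+9 = 17 giving 17 days.
The longest path through T is only 12 days, so T has float 5.
That remains the longest chain; total 17 days.
Change in finish: 17 − 17 = +0 days.

0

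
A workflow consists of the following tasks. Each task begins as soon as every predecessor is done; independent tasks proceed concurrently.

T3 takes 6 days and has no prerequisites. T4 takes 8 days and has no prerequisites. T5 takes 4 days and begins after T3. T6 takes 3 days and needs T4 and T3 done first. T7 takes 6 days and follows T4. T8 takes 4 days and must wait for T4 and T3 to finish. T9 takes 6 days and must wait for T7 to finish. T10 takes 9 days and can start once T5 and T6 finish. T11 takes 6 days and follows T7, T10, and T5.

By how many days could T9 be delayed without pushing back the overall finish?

6

The longest chain is T4→T6→T10→T11 = 8+3+9+6 = 26; overall finish 26 days.
T9 finishes as early as 20 and must finish by 26.
So T9 can slip 26 − 20 = 6 days.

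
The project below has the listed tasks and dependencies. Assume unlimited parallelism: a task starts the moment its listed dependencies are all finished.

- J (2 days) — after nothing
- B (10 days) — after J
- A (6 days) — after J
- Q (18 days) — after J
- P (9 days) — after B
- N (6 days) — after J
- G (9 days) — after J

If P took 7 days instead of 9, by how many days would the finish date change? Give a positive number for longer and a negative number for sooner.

As given, the longest chain is J→B→P = 2+10+9 = 21, so the finish is 21 days.
Since P is critical, the -2 change carries straight to that chain (now 19 days).
The binding chain switches to J→Q = 2+18 = 20; finish 20 days.
Change in finish: 20 − 21 = -1 days.

-1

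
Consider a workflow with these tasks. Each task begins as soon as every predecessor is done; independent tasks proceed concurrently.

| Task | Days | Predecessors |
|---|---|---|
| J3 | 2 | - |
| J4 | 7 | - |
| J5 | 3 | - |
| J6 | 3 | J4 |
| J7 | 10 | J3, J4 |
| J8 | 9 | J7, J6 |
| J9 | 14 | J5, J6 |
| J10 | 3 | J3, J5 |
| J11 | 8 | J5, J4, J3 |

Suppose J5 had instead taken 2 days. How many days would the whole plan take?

Baseline: J4→J7→J8 = 7+10+9 = 26 → 26 days.
J5 is off the critical path — its longest chain is 17 days, giving 9 of slack.
No other chain overtakes it, so the finish is 26 days.

26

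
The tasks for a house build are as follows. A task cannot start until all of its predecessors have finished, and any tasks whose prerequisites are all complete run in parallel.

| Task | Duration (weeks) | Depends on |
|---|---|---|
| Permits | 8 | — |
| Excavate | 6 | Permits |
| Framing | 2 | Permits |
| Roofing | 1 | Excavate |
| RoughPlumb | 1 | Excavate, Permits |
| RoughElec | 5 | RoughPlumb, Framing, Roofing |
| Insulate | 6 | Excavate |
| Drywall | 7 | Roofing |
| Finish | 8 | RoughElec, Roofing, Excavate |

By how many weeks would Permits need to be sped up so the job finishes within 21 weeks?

Current finish: 28 weeks; target: 21.
Permits is on every critical path, so each week cut from Permits cuts the finish by one (this holds down to a finish of 21).
Need 28 − 21 = 7 weeks off Permits → Permits becomes 1 week, finish becomes 21.

7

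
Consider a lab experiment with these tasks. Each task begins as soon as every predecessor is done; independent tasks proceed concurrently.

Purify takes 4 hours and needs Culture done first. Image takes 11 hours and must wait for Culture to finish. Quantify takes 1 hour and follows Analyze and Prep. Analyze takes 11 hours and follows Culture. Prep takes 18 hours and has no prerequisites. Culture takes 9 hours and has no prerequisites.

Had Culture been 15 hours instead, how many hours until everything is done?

Actual critical path: Culture→Analyze→Quantify = 9+11+1 = 21 ⇒ 21 hours.
Culture is on the critical path; changing it to 15 makes that path 27 hours.
That remains the longest chain; total 27 hours.

27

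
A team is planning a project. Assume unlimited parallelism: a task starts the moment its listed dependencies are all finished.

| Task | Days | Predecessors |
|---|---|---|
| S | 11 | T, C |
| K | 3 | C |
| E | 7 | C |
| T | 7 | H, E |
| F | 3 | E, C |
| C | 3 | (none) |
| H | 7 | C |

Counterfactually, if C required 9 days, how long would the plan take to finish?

Critical path before the change: C→H→T→S = 3+7+7+11 = 28 giving 28 days.
Since C is critical, the +6 change carries straight to that chain (now 34 days).
That remains the longest chain; total 34 days.

34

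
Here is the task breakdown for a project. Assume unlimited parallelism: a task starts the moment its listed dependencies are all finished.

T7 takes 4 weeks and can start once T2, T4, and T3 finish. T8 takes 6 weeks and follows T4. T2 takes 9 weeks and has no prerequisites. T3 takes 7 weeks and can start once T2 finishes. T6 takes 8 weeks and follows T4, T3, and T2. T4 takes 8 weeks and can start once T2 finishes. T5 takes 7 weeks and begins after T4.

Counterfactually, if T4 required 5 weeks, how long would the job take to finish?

The binding path is T2→T4→T6 = 9+8+8 = 25; finish at 25 weeks.
T4 is on the critical path; changing it to 5 makes that path 22 weeks.
Now T2→T3→T6 = 9+7+8 = 24 is longest, so the finish becomes 24 weeks.

24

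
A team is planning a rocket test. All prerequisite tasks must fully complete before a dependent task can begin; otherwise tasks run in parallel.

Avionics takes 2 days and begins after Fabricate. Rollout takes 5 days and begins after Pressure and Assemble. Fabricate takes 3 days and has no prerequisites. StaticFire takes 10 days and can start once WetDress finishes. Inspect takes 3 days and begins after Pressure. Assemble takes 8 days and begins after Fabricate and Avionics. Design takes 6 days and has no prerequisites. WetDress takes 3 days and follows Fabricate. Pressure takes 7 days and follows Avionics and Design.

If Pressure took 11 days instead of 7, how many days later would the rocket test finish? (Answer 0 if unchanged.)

4

Critical path before the change: Design→Pressure→Rollout = 6+7+5 = 18 giving 18 days.
Pressure lies on that path, so at 11 days the path becomes 22 days.
No other chain overtakes it, so the finish is 22 days.
Change in finish: 22 − 18 = +4 days.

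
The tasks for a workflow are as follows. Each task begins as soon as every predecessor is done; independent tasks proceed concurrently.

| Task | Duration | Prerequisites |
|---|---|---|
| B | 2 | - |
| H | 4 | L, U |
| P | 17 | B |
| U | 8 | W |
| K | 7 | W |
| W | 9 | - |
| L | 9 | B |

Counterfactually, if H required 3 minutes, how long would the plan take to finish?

20

The binding path is W→U→H = 9+8+4 = 21; finish at 21 minutes.
Since H is critical, the -1 change carries straight to that chain (now 20 minutes).
No other chain overtakes it, so the finish is 20 minutes.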